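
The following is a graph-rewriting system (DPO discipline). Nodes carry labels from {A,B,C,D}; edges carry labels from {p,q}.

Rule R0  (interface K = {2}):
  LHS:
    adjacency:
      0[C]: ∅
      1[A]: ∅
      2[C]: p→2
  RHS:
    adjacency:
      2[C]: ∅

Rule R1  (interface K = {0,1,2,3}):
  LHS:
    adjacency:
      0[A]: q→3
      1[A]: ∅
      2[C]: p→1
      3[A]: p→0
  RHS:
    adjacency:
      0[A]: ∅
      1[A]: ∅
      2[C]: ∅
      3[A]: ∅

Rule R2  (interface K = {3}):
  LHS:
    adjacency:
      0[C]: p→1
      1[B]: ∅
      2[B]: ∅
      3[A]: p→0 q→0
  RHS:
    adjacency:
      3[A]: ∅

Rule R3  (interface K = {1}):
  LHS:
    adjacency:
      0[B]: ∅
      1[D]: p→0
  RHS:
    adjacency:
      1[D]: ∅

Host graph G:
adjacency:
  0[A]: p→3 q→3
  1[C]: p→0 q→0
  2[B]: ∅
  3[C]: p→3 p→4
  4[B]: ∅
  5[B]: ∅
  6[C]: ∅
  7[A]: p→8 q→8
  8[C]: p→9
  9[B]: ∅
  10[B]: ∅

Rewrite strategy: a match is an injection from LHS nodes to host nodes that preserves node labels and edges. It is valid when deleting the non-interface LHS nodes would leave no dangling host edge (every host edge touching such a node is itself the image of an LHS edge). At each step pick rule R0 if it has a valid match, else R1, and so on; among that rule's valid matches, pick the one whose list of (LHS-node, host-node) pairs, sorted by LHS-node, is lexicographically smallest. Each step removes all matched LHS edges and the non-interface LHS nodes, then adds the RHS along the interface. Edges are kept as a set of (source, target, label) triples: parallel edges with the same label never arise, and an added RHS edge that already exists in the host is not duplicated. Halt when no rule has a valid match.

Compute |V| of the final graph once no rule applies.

Answer: 3

Derivation:
initial: |V|=11 |E|=9  E = 0-p->3 0-q->3 1-p->0 1-q->0 3-p->3 3-p->4 7-p->8 7-q->8 8-p->9
step 1: apply R2 at {0↦8, 1↦9, 2↦2, 3↦7}  → |V|=8 |E|=6  E = 0-p->3 0-q->3 1-p->0 1-q->0 3-p->3 3-p->4
step 2: apply R0 at {0↦6, 1↦7, 2↦3}  → |V|=6 |E|=5  E = 0-p->3 0-q->3 1-p->0 1-q->0 3-p->4
step 3: apply R2 at {0↦3, 1↦4, 2↦5, 3↦0}  → |V|=3 |E|=2  E = 1-p->0 1-q->0
final graph: no rule applies after step 3
NF nodes: {0:A, 1:C, 10:B}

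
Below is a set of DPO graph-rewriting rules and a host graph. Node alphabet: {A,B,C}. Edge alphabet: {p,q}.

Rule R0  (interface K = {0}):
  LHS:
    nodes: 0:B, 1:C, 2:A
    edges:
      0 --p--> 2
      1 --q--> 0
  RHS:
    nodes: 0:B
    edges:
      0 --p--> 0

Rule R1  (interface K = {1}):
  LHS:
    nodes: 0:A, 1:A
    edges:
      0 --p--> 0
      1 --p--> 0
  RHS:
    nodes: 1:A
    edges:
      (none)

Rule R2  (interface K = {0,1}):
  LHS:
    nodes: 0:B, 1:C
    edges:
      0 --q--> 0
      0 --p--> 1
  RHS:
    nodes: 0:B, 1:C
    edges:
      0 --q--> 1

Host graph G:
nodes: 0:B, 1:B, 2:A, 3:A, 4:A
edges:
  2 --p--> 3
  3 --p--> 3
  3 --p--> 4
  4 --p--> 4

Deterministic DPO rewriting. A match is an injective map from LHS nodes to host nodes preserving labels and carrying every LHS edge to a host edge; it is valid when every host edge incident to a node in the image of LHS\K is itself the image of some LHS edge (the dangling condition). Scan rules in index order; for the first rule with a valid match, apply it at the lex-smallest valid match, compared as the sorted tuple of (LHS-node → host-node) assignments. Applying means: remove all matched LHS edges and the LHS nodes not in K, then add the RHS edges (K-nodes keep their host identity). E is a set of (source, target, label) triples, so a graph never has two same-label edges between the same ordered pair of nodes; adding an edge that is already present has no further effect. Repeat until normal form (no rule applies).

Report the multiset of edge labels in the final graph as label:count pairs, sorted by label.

Answer: (no edges)

Rewrite trace:
initial: |V|=5 |E|=4  E = 2-p->3 3-p->3 3-p->4 4-p->4
step 1: apply R1 at {0↦4, 1↦3}  → |V|=4 |E|=2  E = 2-p->3 3-p->3
step 2: apply R1 at {0↦3, 1↦2}  → |V|=3 |E|=0  E = ∅
halt: no rule applies after step 2
NF edges: []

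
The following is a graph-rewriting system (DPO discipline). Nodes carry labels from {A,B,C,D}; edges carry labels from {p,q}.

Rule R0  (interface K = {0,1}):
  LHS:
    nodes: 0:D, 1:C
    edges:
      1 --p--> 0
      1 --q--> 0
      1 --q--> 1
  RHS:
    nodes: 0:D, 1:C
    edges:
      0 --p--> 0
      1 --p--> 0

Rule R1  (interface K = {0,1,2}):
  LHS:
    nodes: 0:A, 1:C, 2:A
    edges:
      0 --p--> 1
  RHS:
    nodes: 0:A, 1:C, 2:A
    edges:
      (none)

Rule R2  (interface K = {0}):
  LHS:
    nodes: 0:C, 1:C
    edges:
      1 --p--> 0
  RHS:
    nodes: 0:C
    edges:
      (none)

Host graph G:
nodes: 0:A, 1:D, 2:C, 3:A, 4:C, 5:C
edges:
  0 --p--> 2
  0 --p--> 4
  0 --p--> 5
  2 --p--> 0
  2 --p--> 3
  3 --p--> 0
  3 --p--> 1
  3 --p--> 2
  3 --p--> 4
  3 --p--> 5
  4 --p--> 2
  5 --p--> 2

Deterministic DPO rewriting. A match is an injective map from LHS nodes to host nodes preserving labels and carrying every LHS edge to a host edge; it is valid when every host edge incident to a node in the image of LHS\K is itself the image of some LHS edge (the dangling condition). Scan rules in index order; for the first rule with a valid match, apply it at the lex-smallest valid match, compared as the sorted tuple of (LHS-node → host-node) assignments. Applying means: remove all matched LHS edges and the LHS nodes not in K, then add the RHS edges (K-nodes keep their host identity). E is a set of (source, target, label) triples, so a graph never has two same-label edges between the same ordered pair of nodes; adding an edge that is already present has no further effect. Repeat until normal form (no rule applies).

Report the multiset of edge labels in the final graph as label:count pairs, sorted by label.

[0] host  ⇒  6 nodes, 12 edges  {0-p->2 0-p->4 0-p->5 2-p->0 2-p->3 3-p->0 3-p->1 3-p->2 3-p->4 3-p->5 4-p->2 5-p->2}
[1] R1 @ {0↦0, 1↦2, 2↦3}  ⇒  6 nodes, 11 edges  {0-p->4 0-p->5 2-p->0 2-p->3 3-p->0 3-p->1 3-p->2 3-p->4 3-p->5 4-p->2 5-p->2}
[2] R1 @ {0↦0, 1↦4, 2↦3}  ⇒  6 nodes, 10 edges  {0-p->5 2-p->0 2-p->3 3-p->0 3-p->1 3-p->2 3-p->4 3-p->5 4-p->2 5-p->2}
[3] R1 @ {0↦0, 1↦5, 2↦3}  ⇒  6 nodes, 9 edges  {2-p->0 2-p->3 3-p->0 3-p->1 3-p->2 3-p->4 3-p->5 4-p->2 5-p->2}
[4] R1 @ {0↦3, 1↦2, 2↦0}  ⇒  6 nodes, 8 edges  {2-p->0 2-p->3 3-p->0 3-p->1 3-p->4 3-p->5 4-p->2 5-p->2}
[5] R1 @ {0↦3, 1↦4, 2↦0}  ⇒  6 nodes, 7 edges  {2-p->0 2-p->3 3-p->0 3-p->1 3-p->5 4-p->2 5-p->2}
[6] R1 @ {0↦3, 1↦5, 2↦0}  ⇒  6 nodes, 6 edges  {2-p->0 2-p->3 3-p->0 3-p->1 4-p->2 5-p->2}
[7] R2 @ {0↦2, 1↦4}  ⇒  5 nodes, 5 edges  {2-p->0 2-p->3 3-p->0 3-p->1 5-p->2}
[8] R2 @ {0↦2, 1↦5}  ⇒  4 nodes, 4 edges  {2-p->0 2-p->3 3-p->0 3-p->1}
normal form: no rule applies after step 8
NF edges: [(2, 0, 'p'), (2, 3, 'p'), (3, 0, 'p'), (3, 1, 'p')]

Answer: p:4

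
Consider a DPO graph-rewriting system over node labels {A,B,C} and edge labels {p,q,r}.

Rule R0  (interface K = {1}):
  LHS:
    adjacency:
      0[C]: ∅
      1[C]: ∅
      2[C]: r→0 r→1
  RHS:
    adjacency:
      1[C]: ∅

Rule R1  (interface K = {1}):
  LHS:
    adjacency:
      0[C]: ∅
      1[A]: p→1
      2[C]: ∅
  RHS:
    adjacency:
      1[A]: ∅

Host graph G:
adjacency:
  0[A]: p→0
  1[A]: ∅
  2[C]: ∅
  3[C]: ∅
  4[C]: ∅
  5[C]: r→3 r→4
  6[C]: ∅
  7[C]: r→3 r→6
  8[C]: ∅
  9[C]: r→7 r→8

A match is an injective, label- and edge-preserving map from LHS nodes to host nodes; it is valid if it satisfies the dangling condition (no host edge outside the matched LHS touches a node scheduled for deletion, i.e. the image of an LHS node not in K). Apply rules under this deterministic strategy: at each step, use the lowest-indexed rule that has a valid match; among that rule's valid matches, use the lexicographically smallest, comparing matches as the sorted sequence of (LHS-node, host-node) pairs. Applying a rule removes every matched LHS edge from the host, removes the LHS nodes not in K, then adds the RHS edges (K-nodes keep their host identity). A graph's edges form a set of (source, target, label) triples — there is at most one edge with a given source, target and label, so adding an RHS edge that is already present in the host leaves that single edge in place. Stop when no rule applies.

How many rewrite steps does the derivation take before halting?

start.  V:10 E:7  edges: 0-p->0 5-r->3 5-r->4 7-r->3 7-r->6 9-r->7 9-r->8
1. fire R0 via {0↦4, 1↦3, 2↦5}  →  V:8 E:5  edges: 0-p->0 7-r->3 7-r->6 9-r->7 9-r->8
2. fire R0 via {0↦8, 1↦7, 2↦9}  →  V:6 E:3  edges: 0-p->0 7-r->3 7-r->6
3. fire R0 via {0↦3, 1↦6, 2↦7}  →  V:4 E:1  edges: 0-p->0
4. fire R1 via {0↦2, 1↦0, 2↦6}  →  V:2 E:0  edges: ∅
final graph: no rule applies after step 4

Answer: 4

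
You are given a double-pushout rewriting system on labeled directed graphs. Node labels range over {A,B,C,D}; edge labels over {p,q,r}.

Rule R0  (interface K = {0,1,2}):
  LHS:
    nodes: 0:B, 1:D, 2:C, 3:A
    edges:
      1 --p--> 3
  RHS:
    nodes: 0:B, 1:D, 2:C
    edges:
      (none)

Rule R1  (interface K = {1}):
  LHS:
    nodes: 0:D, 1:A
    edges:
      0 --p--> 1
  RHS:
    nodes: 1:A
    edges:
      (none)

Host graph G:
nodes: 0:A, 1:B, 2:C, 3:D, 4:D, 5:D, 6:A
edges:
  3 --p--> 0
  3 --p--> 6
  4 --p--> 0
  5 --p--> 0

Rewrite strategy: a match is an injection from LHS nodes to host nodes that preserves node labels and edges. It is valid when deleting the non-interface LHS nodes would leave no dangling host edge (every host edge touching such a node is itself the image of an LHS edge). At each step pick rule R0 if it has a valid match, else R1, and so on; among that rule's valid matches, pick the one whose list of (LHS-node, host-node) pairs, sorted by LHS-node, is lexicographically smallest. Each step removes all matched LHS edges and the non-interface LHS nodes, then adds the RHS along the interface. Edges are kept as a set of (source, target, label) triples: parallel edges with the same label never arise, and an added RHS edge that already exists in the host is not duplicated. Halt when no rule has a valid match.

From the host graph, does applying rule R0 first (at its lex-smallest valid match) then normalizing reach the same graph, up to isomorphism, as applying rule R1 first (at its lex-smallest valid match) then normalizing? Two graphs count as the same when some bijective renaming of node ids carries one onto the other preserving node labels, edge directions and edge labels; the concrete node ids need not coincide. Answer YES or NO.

branch R0-first: apply at {0↦1, 1↦3, 2↦2, 3↦6} → |E|=3, then 3 more step(s) → NF |V|=3 |E|=0 V={1:B, 2:C, 5:D} E=∅
branch R1-first: apply at {0↦4, 1↦0} → |E|=3, then 3 more step(s) → NF |V|=3 |E|=0 V={1:B, 2:C, 5:D} E=∅
graphs isomorphic (equal up to label-preserving node renaming)

Answer: YES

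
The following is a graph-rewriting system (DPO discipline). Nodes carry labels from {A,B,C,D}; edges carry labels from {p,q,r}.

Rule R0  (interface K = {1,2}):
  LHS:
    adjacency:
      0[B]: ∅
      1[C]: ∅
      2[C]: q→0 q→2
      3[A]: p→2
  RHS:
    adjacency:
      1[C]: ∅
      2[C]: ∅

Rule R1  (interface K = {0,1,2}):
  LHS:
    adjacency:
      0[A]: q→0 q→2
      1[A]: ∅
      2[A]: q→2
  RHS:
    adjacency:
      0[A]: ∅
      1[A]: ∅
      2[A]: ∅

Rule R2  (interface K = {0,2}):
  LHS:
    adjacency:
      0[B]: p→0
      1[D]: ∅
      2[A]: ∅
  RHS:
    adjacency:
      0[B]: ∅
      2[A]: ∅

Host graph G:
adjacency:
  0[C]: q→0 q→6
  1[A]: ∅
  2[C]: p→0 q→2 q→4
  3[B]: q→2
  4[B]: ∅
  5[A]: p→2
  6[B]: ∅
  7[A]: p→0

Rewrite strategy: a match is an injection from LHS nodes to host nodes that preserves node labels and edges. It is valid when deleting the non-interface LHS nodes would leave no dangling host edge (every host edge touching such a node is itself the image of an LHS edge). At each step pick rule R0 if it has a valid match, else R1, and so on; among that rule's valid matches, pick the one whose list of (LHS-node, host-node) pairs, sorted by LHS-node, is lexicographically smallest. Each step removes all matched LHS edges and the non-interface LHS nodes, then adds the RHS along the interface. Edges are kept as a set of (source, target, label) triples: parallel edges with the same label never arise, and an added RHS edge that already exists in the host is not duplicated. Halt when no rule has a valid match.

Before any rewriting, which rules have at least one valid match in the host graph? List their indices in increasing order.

Answer: [R0]

Derivation:
R0: 2 valid matches — {0↦4, 1↦0, 2↦2, 3↦5}, {0↦6, 1↦2, 2↦0, 3↦7}
R1: no valid match — LHS pattern not found
R2: no valid match — LHS pattern not found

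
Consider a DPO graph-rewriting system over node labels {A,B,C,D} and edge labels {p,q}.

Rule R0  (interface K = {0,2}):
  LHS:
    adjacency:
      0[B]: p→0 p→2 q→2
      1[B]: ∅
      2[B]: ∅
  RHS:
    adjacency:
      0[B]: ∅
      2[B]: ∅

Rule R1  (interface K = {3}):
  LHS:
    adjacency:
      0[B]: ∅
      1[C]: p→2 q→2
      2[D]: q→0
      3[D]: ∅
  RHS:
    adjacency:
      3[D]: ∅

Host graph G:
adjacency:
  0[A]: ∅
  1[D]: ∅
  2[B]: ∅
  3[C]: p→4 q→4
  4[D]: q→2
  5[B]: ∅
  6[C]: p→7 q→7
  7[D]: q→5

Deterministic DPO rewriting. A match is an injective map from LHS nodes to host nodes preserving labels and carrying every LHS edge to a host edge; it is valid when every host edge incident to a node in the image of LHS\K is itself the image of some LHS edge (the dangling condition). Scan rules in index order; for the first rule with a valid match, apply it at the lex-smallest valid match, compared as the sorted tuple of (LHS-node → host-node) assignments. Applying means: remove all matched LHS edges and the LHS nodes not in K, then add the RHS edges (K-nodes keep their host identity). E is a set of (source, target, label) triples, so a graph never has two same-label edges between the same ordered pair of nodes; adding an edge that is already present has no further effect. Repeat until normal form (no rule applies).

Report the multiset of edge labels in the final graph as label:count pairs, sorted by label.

[0] host  ⇒  8 nodes, 6 edges  {3-p->4 3-q->4 4-q->2 6-p->7 6-q->7 7-q->5}
[1] R1 @ {0↦2, 1↦3, 2↦4, 3↦1}  ⇒  5 nodes, 3 edges  {6-p->7 6-q->7 7-q->5}
[2] R1 @ {0↦5, 1↦6, 2↦7, 3↦1}  ⇒  2 nodes, 0 edges  {∅}
normal form: no rule applies after step 2
NF edges: []

Answer: (no edges)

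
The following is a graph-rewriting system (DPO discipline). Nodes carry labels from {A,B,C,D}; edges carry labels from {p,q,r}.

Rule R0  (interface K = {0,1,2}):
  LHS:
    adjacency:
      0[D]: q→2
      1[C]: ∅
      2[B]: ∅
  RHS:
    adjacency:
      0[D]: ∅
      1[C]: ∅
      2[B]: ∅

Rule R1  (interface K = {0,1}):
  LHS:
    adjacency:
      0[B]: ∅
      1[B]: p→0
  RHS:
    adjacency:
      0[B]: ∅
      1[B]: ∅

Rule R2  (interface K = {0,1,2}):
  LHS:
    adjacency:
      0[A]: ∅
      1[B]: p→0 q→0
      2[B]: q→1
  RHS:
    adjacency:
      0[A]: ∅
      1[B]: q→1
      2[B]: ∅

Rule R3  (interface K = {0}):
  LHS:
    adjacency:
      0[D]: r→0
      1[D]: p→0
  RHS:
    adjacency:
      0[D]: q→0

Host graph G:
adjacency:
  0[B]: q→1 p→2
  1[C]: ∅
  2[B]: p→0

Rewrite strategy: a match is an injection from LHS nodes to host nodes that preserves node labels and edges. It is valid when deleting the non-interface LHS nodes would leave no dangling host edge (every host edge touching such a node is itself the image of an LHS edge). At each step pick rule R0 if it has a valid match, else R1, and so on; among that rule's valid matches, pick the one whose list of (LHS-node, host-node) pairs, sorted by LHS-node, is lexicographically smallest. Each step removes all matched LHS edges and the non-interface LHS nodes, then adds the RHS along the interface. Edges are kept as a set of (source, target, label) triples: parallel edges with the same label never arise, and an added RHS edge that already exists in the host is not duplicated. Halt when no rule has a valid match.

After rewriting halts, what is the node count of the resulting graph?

start.  V:3 E:3  edges: 0-q->1 0-p->2 2-p->0
1. fire R1 via {0↦0, 1↦2}  →  V:3 E:2  edges: 0-q->1 0-p->2
2. fire R1 via {0↦2, 1↦0}  →  V:3 E:1  edges: 0-q->1
halt: no rule applies after step 2
NF nodes: {0:B, 1:C, 2:B}

Answer: 3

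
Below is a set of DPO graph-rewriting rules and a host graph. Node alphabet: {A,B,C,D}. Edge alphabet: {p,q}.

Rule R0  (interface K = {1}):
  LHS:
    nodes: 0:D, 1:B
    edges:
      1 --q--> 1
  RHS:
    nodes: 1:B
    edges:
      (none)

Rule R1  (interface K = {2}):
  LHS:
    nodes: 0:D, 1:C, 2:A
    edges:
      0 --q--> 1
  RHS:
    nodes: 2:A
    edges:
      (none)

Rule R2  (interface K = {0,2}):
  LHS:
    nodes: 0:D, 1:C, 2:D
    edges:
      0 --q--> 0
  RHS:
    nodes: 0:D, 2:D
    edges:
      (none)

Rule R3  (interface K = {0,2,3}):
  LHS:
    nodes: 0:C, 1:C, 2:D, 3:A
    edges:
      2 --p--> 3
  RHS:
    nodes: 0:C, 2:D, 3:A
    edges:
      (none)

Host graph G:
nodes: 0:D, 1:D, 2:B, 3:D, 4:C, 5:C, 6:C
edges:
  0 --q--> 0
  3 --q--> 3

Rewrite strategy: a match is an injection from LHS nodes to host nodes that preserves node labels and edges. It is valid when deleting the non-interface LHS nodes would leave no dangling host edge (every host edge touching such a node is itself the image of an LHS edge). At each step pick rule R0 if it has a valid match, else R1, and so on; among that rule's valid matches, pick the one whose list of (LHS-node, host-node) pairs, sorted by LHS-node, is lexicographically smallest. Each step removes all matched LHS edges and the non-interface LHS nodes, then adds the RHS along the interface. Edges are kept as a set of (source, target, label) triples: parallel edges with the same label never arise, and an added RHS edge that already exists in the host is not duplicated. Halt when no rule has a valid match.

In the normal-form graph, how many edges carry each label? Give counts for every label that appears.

[0] host  ⇒  7 nodes, 2 edges  {0-q->0 3-q->3}
[1] R2 @ {0↦0, 1↦4, 2↦1}  ⇒  6 nodes, 1 edges  {3-q->3}
[2] R2 @ {0↦3, 1↦5, 2↦0}  ⇒  5 nodes, 0 edges  {∅}
halt: no rule applies after step 2
NF edges: []

Answer: (no edges)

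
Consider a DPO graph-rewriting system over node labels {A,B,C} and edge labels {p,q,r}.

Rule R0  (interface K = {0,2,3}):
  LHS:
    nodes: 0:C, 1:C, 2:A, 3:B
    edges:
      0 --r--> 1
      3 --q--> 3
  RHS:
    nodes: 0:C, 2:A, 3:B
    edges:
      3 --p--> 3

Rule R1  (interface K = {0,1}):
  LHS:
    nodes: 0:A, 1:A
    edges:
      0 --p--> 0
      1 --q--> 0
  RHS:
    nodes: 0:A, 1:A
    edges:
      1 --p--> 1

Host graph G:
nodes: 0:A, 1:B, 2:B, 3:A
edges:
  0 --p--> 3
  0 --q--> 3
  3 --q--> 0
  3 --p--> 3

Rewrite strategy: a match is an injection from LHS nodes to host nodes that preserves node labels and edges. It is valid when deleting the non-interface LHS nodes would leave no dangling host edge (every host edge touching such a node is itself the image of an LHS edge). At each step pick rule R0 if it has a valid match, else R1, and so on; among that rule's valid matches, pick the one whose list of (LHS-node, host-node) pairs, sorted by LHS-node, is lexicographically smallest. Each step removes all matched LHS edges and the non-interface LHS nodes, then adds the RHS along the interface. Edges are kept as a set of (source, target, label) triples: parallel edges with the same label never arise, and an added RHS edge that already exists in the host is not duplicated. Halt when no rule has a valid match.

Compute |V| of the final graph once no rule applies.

start.  V:4 E:4  edges: 0-p->3 0-q->3 3-q->0 3-p->3
1. fire R1 via {0↦3, 1↦0}  →  V:4 E:3  edges: 0-p->0 0-p->3 3-q->0
2. fire R1 via {0↦0, 1↦3}  →  V:4 E:2  edges: 0-p->3 3-p->3
final graph: no rule applies after step 2
NF nodes: {0:A, 1:B, 2:B, 3:A}

Answer: 4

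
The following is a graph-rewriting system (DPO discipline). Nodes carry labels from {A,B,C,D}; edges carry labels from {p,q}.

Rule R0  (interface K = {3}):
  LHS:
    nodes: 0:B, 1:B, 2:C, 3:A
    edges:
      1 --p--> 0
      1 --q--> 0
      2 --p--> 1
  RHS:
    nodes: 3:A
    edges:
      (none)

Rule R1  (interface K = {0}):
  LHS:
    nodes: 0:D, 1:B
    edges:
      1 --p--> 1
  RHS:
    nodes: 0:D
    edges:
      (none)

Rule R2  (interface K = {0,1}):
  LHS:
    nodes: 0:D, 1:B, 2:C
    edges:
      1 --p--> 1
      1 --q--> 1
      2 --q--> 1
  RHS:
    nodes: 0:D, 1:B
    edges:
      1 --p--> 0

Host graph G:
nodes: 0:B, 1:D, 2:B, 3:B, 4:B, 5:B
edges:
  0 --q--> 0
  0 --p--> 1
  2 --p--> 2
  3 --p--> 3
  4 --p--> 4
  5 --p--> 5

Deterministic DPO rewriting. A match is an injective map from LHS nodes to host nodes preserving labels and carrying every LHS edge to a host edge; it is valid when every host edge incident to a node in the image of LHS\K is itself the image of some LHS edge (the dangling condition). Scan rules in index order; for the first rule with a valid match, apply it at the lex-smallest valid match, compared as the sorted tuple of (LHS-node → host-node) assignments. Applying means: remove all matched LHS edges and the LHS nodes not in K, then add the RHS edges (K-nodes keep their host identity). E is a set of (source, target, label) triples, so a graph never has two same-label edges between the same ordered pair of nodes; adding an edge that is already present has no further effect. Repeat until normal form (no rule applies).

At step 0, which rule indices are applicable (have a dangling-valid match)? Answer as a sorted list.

Answer: [R1]

Derivation:
R0: no valid match — LHS pattern not found
R1: 4 valid matches — {0↦1, 1↦2}, {0↦1, 1↦3}, {0↦1, 1↦4} (+1 more)
R2: no valid match — LHS pattern not found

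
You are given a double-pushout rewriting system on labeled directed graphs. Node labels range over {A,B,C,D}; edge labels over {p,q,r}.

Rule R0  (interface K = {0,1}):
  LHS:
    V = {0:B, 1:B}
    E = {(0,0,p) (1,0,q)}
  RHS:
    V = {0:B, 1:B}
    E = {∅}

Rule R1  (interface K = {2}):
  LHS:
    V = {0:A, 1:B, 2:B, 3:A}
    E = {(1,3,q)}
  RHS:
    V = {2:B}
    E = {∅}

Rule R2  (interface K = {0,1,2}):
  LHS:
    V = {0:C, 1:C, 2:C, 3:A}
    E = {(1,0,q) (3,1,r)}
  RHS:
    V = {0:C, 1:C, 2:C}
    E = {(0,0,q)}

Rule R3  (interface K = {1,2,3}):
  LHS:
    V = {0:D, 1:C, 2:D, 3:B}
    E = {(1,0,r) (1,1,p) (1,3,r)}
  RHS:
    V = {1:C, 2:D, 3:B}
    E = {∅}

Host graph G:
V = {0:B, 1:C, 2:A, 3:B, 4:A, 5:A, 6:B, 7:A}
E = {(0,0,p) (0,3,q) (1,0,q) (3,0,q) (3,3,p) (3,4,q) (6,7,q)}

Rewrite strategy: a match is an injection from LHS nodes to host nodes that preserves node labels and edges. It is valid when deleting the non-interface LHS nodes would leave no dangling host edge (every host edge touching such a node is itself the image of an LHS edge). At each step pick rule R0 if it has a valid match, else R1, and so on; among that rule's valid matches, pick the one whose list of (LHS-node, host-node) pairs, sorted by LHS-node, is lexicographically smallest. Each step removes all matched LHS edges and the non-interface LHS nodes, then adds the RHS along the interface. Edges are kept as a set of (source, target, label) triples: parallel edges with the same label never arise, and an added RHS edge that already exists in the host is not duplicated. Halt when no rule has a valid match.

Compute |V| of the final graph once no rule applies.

start.  V:8 E:7  edges: 0-p->0 0-q->3 1-q->0 3-q->0 3-p->3 3-q->4 6-q->7
1. fire R0 via {0↦0, 1↦3}  →  V:8 E:5  edges: 0-q->3 1-q->0 3-p->3 3-q->4 6-q->7
2. fire R0 via {0↦3, 1↦0}  →  V:8 E:3  edges: 1-q->0 3-q->4 6-q->7
3. fire R1 via {0↦2, 1↦3, 2↦0, 3↦4}  →  V:5 E:2  edges: 1-q->0 6-q->7
4. fire R1 via {0↦5, 1↦6, 2↦0, 3↦7}  →  V:2 E:1  edges: 1-q->0
final graph: no rule applies after step 4
NF nodes: {0:B, 1:C}

Answer: 2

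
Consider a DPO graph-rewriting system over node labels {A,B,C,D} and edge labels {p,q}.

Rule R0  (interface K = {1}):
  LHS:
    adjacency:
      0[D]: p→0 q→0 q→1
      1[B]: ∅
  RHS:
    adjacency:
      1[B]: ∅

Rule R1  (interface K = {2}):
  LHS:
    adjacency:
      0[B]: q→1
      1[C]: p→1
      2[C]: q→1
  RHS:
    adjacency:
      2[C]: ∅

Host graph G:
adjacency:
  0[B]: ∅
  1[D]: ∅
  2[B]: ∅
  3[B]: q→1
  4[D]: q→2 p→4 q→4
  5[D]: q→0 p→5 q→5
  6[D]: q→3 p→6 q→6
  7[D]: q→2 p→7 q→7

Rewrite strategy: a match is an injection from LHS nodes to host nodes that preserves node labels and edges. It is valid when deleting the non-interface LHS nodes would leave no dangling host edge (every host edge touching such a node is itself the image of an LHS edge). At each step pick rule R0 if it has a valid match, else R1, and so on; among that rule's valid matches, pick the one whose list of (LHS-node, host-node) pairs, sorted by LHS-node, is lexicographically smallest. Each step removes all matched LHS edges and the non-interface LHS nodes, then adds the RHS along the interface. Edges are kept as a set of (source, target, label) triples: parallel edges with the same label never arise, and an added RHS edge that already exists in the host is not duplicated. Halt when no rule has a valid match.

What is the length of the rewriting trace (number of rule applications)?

Answer: 4

Rewrite trace:
[0] host  ⇒  8 nodes, 13 edges  {3-q->1 4-q->2 4-p->4 4-q->4 5-q->0 5-p->5 5-q->5 6-q->3 6-p->6 6-q->6 7-q->2 7-p->7 7-q->7}
[1] R0 @ {0↦4, 1↦2}  ⇒  7 nodes, 10 edges  {3-q->1 5-q->0 5-p->5 5-q->5 6-q->3 6-p->6 6-q->6 7-q->2 7-p->7 7-q->7}
[2] R0 @ {0↦5, 1↦0}  ⇒  6 nodes, 7 edges  {3-q->1 6-q->3 6-p->6 6-q->6 7-q->2 7-p->7 7-q->7}
[3] R0 @ {0↦6, 1↦3}  ⇒  5 nodes, 4 edges  {3-q->1 7-q->2 7-p->7 7-q->7}
[4] R0 @ {0↦7, 1↦2}  ⇒  4 nodes, 1 edges  {3-q->1}
halt: no rule applies after step 4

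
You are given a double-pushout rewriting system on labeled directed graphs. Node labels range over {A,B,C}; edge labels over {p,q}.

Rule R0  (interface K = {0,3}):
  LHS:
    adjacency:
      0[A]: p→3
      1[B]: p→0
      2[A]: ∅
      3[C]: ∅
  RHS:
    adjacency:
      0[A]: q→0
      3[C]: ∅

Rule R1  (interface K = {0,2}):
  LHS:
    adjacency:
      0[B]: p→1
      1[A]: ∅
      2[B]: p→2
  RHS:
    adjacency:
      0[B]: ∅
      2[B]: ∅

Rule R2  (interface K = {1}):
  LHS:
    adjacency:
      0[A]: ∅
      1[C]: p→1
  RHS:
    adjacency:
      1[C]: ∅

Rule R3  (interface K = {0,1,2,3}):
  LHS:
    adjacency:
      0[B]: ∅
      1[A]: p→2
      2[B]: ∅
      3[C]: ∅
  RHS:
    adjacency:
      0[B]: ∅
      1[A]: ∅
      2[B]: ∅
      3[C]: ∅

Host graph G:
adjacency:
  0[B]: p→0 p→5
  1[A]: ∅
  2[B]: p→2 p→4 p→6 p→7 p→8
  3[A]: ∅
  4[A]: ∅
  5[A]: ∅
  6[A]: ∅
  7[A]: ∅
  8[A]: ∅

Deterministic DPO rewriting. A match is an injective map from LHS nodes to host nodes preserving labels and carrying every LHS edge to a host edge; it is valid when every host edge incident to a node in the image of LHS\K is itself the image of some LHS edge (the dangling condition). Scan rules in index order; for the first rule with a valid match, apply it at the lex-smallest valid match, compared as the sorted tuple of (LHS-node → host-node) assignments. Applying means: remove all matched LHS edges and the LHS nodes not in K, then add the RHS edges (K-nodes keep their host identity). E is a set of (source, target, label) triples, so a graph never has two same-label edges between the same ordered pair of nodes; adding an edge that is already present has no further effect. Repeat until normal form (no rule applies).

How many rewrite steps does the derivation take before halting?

Answer: 2

Derivation:
start.  V:9 E:7  edges: 0-p->0 0-p->5 2-p->2 2-p->4 2-p->6 2-p->7 2-p->8
1. fire R1 via {0↦0, 1↦5, 2↦2}  →  V:8 E:5  edges: 0-p->0 2-p->4 2-p->6 2-p->7 2-p->8
2. fire R1 via {0↦2, 1↦4, 2↦0}  →  V:7 E:3  edges: 2-p->6 2-p->7 2-p->8
final graph: no rule applies after step 2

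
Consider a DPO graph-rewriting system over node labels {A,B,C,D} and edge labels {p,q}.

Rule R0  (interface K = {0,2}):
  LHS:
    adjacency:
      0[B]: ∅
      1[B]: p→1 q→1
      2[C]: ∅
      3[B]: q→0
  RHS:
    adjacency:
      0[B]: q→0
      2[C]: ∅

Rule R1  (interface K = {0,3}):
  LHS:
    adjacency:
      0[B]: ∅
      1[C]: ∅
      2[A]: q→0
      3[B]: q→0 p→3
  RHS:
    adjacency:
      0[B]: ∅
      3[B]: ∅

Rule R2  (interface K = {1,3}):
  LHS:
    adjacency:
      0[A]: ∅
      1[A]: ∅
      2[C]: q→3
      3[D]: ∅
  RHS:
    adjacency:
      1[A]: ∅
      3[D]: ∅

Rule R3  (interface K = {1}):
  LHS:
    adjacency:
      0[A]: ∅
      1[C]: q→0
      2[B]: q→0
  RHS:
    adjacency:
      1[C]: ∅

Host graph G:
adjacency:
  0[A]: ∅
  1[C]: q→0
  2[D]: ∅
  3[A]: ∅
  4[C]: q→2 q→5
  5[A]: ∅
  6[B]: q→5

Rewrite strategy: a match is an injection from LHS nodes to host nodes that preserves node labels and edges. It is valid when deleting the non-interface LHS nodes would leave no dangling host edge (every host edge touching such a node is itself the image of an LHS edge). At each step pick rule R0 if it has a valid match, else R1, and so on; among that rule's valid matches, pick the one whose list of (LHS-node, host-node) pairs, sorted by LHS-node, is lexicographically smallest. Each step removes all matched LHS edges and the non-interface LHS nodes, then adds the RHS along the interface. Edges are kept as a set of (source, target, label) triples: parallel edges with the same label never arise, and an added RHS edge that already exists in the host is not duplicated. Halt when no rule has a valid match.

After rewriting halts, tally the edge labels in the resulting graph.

initial: |V|=7 |E|=4  E = 1-q->0 4-q->2 4-q->5 6-q->5
step 1: apply R3 at {0↦5, 1↦4, 2↦6}  → |V|=5 |E|=2  E = 1-q->0 4-q->2
step 2: apply R2 at {0↦3, 1↦0, 2↦4, 3↦2}  → |V|=3 |E|=1  E = 1-q->0
final graph: no rule applies after step 2
NF edges: [(1, 0, 'q')]

Answer: q:1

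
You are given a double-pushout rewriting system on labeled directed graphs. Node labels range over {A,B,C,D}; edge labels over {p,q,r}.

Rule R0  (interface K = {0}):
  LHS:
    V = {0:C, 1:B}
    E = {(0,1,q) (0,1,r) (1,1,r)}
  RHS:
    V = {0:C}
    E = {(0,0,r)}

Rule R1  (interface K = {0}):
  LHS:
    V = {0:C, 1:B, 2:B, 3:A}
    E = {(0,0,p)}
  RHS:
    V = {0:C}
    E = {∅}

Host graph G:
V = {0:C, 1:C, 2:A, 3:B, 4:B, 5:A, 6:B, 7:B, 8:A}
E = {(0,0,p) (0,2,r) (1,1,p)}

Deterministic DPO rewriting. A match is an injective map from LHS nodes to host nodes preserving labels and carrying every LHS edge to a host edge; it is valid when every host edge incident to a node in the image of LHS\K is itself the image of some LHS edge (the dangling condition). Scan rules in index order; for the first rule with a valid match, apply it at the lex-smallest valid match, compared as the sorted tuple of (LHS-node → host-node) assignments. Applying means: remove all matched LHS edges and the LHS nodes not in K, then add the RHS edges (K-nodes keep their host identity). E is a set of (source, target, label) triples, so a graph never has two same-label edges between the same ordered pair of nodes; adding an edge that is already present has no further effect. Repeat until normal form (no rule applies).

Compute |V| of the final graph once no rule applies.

Answer: 3

Steps:
[0] host  ⇒  9 nodes, 3 edges  {0-p->0 0-r->2 1-p->1}
[1] R1 @ {0↦0, 1↦3, 2↦4, 3↦5}  ⇒  6 nodes, 2 edges  {0-r->2 1-p->1}
[2] R1 @ {0↦1, 1↦6, 2↦7, 3↦8}  ⇒  3 nodes, 1 edges  {0-r->2}
halt: no rule applies after step 2
NF nodes: {0:C, 1:C, 2:A}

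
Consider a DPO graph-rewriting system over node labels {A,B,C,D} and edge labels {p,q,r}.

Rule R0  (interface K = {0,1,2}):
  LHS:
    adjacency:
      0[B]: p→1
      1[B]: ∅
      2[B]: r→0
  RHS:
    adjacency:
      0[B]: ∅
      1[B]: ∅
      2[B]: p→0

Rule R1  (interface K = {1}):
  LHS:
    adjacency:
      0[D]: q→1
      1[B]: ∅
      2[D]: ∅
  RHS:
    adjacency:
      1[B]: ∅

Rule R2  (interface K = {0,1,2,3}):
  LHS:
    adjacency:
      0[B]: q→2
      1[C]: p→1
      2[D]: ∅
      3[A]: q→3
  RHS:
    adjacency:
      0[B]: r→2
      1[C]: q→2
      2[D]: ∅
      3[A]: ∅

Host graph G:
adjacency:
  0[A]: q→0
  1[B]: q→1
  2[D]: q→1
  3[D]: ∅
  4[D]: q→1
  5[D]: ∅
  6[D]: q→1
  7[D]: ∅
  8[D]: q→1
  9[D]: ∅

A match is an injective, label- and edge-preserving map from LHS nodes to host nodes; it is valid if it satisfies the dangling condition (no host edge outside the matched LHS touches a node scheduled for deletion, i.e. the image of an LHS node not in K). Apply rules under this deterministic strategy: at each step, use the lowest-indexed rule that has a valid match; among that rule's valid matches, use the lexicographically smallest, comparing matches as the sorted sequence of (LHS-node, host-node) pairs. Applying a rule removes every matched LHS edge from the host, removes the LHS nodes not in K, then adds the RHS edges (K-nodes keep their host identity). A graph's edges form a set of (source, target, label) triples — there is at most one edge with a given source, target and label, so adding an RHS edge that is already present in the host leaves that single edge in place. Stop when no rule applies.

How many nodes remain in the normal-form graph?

Answer: 2

Rewrite trace:
[0] host  ⇒  10 nodes, 6 edges  {0-q->0 1-q->1 2-q->1 4-q->1 6-q->1 8-q->1}
[1] R1 @ {0↦2, 1↦1, 2↦3}  ⇒  8 nodes, 5 edges  {0-q->0 1-q->1 4-q->1 6-q->1 8-q->1}
[2] R1 @ {0↦4, 1↦1, 2↦5}  ⇒  6 nodes, 4 edges  {0-q->0 1-q->1 6-q->1 8-q->1}
[3] R1 @ {0↦6, 1↦1, 2↦7}  ⇒  4 nodes, 3 edges  {0-q->0 1-q->1 8-q->1}
[4] R1 @ {0↦8, 1↦1, 2↦9}  ⇒  2 nodes, 2 edges  {0-q->0 1-q->1}
final graph: no rule applies after step 4
NF nodes: {0:A, 1:B}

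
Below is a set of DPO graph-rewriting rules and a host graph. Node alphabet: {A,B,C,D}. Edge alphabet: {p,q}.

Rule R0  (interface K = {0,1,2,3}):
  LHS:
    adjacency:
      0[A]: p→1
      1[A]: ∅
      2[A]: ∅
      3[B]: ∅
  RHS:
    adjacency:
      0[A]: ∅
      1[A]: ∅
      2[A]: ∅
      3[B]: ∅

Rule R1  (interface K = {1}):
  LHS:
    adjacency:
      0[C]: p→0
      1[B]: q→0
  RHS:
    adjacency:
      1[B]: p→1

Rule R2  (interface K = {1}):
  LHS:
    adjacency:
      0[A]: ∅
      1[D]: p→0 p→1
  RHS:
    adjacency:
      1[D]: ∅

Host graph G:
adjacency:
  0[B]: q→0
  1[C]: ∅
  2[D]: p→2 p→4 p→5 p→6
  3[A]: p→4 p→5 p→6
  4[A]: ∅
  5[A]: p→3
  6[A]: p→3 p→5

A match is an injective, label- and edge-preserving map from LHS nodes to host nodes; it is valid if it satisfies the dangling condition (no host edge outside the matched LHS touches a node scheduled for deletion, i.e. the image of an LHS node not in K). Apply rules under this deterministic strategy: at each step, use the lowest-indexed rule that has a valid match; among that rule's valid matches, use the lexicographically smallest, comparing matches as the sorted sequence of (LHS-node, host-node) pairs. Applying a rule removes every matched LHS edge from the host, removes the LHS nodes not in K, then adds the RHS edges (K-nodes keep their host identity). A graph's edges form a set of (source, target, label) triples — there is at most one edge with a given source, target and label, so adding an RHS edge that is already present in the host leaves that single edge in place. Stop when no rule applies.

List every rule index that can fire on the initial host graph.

R0: 12 valid matches — {0↦3, 1↦4, 2↦5, 3↦0}, {0↦3, 1↦4, 2↦6, 3↦0}, {0↦3, 1↦5, 2↦4, 3↦0} (+9 more)
R1: no valid match — LHS pattern not found
R2: no valid match — 3 raw matches, all fail dangling condition

Answer: [R0]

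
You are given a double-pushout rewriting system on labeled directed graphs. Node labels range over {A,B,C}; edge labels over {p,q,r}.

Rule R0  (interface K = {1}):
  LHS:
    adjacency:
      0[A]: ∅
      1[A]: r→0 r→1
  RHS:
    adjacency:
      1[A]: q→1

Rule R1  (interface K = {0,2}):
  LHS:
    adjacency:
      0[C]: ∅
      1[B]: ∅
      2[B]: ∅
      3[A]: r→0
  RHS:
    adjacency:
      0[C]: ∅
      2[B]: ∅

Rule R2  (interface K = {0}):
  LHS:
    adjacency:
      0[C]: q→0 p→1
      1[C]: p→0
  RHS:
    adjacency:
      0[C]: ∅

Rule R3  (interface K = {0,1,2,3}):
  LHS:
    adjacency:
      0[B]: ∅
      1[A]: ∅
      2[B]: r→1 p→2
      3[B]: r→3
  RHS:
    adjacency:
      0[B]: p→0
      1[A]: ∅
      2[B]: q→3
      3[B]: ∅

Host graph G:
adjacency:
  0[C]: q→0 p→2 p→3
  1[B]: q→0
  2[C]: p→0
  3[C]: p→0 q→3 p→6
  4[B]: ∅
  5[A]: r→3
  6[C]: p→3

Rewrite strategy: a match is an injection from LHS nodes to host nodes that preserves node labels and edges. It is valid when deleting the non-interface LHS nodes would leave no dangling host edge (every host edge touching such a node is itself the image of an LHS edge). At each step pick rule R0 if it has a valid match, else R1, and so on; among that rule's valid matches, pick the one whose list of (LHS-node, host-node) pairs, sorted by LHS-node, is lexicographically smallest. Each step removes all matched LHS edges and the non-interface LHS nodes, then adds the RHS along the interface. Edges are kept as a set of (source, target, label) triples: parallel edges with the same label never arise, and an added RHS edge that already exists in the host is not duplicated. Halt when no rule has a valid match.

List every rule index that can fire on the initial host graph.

R0: no valid match — LHS pattern not found
R1: 1 valid match — {0↦3, 1↦4, 2↦1, 3↦5}
R2: 2 valid matches — {0↦0, 1↦2}, {0↦3, 1↦6}
R3: no valid match — LHS pattern not found

Answer: [R1,R2]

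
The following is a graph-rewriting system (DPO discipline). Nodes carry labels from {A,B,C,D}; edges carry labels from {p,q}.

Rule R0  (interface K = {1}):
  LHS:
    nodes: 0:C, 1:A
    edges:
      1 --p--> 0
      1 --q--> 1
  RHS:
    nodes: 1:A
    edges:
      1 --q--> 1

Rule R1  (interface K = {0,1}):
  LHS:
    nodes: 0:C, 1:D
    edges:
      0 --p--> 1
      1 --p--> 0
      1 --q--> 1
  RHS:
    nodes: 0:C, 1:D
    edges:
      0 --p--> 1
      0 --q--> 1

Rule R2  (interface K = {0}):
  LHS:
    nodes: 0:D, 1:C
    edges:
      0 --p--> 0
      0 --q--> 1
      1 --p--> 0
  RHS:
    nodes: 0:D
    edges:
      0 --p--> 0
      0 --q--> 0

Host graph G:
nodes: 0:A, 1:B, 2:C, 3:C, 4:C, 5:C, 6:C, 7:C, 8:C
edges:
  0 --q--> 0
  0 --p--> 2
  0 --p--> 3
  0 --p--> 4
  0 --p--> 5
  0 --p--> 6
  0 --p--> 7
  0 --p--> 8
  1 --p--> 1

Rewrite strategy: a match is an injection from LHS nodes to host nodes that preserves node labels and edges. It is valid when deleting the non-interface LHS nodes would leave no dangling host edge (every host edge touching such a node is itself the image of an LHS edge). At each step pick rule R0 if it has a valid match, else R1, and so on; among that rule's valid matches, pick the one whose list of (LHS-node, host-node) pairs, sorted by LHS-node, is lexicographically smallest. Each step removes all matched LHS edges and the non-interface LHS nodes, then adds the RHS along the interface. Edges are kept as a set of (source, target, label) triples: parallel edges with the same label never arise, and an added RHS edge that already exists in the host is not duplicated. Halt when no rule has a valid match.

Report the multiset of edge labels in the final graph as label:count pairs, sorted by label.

[0] host  ⇒  9 nodes, 9 edges  {0-q->0 0-p->2 0-p->3 0-p->4 0-p->5 0-p->6 0-p->7 0-p->8 1-p->1}
[1] R0 @ {0↦2, 1↦0}  ⇒  8 nodes, 8 edges  {0-q->0 0-p->3 0-p->4 0-p->5 0-p->6 0-p->7 0-p->8 1-p->1}
[2] R0 @ {0↦3, 1↦0}  ⇒  7 nodes, 7 edges  {0-q->0 0-p->4 0-p->5 0-p->6 0-p->7 0-p->8 1-p->1}
[3] R0 @ {0↦4, 1↦0}  ⇒  6 nodes, 6 edges  {0-q->0 0-p->5 0-p->6 0-p->7 0-p->8 1-p->1}
[4] R0 @ {0↦5, 1↦0}  ⇒  5 nodes, 5 edges  {0-q->0 0-p->6 0-p->7 0-p->8 1-p->1}
[5] R0 @ {0↦6, 1↦0}  ⇒  4 nodes, 4 edges  {0-q->0 0-p->7 0-p->8 1-p->1}
[6] R0 @ {0↦7, 1↦0}  ⇒  3 nodes, 3 edges  {0-q->0 0-p->8 1-p->1}
[7] R0 @ {0↦8, 1↦0}  ⇒  2 nodes, 2 edges  {0-q->0 1-p->1}
final graph: no rule applies after step 7
NF edges: [(0, 0, 'q'), (1, 1, 'p')]

Answer: p:1 q:1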